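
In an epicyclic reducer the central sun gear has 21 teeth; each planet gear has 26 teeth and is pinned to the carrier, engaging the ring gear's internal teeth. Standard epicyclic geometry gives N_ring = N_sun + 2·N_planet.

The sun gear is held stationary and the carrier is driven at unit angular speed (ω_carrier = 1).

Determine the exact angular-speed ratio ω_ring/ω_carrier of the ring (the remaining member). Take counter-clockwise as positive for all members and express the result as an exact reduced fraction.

N_ring = 21 + 2·26 = 73
21(ω_s−ω_c) = −73(ω_r−ω_c),  ω_s=0, ω_c=1
ω_r = 1 − (21/73)(0−1) = 94/73
ω_r/ω_c = 94/73

94/73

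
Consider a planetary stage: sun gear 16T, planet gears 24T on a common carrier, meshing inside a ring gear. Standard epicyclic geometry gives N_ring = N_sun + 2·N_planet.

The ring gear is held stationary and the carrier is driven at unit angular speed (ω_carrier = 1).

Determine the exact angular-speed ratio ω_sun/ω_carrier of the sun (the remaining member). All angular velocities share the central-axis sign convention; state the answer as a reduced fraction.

N_ring = 16 + 2·24 = 64
16(ω_s−ω_c) = −64(ω_r−ω_c),  ω_r=0, ω_c=1
ω_s = 1 − (64/16)(0−1) = 5
ω_s/ω_c = 5

5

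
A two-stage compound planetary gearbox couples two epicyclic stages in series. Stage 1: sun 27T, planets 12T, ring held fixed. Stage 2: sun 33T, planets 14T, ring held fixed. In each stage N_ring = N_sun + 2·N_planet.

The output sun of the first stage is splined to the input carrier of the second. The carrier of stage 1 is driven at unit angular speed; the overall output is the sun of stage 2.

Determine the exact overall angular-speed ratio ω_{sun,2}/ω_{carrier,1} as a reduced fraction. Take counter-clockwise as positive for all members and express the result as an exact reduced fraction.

Stage 1: N_ring = 27 + 2·12 = 51
Stage 1: 27(ω_s−ω_c) = −51(ω_r−ω_c),  ω_r=0, ω_c=1
Stage 1: ω_s = 1 − (51/27)(0−1) = 26/9
  ⇒ ω_s¹/ω_c¹ = 26/9
Stage 2: N_ring = 33 + 2·14 = 61
Stage 2: 33(ω_s−ω_c) = −61(ω_r−ω_c),  ω_r=0, ω_c=1
Stage 2: ω_s = 1 − (61/33)(0−1) = 94/33
  ⇒ ω_s²/ω_c² = 94/33
Coupling ω_c² = ω_s¹ ⇒ overall = 26/9 × 94/33 = 2444/297

2444/297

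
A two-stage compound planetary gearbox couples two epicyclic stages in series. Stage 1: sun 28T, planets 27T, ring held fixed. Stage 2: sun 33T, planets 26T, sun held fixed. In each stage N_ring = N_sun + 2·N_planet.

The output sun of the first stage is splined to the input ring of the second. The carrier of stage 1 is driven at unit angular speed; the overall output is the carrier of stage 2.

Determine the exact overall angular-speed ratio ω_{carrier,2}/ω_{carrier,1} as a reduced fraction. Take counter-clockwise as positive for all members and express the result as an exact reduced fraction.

4675/1652

Stage 1: N_ring = 28 + 2·27 = 82
Stage 1: 28(ω_s−ω_c) = −82(ω_r−ω_c),  ω_r=0, ω_c=1
Stage 1: ω_s = 1 − (82/28)(0−1) = 55/14
  ⇒ ω_s¹/ω_c¹ = 55/14
Stage 2: N_ring = 33 + 2·26 = 85
Stage 2: 33(ω_s−ω_c) = −85(ω_r−ω_c),  ω_s=0, ω_r=1
Stage 2: 33(0−ω_c) = −85(1−ω_c)  ⇒  118ω_c = 85  ⇒  ω_c = 85/118
  ⇒ ω_c²/ω_r² = 85/118
Coupling ω_r² = ω_s¹ ⇒ overall = 55/14 × 85/118 = 4675/1652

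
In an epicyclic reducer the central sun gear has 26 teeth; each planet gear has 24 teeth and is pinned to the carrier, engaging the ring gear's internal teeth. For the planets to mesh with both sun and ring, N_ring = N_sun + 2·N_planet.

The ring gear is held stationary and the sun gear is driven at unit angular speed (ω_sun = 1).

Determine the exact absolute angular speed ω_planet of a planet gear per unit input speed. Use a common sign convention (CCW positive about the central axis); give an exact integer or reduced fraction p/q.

N_ring = 26 + 2·24 = 74
26(ω_s−ω_c) = −74(ω_r−ω_c),  ω_r=0, ω_s=1
26(1−ω_c) = −74(0−ω_c)  ⇒  100ω_c = 26  ⇒  ω_c = 13/50
sun–planet: 26·(1−13/50) = −24·(ω_p−ω_c)  ⇒  ω_p−ω_c = −(26/24)·(37/50) = -481/600
ω_p = 13/50 − 481/600 = -13/24

-13/24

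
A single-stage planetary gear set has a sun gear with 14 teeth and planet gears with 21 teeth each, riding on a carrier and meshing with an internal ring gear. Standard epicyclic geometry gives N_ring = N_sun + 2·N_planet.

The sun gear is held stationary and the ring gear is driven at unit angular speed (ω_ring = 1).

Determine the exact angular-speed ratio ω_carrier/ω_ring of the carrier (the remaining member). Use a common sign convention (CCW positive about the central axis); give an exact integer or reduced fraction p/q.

4/5

N_ring = 14 + 2·21 = 56
14(ω_s−ω_c) = −56(ω_r−ω_c),  ω_s=0, ω_r=1
14(0−ω_c) = −56(1−ω_c)  ⇒  70ω_c = 56  ⇒  ω_c = 4/5
ω_c/ω_r = 4/5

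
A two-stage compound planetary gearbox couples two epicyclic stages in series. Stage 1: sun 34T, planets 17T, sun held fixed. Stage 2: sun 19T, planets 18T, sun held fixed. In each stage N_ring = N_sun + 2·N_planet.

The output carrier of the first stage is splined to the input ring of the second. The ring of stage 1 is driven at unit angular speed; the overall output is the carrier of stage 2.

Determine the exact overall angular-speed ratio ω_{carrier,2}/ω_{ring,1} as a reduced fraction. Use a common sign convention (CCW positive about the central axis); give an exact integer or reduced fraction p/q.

55/111

Stage 1: N_ring = 34 + 2·17 = 68
Stage 1: 34(ω_s−ω_c) = −68(ω_r−ω_c),  ω_s=0, ω_r=1
Stage 1: 34(0−ω_c) = −68(1−ω_c)  ⇒  102ω_c = 68  ⇒  ω_c = 2/3
  ⇒ ω_c¹/ω_r¹ = 2/3
Stage 2: N_ring = 19 + 2·18 = 55
Stage 2: 19(ω_s−ω_c) = −55(ω_r−ω_c),  ω_s=0, ω_r=1
Stage 2: 19(0−ω_c) = −55(1−ω_c)  ⇒  74ω_c = 55  ⇒  ω_c = 55/74
  ⇒ ω_c²/ω_r² = 55/74
Coupling ω_r² = ω_c¹ ⇒ overall = 2/3 × 55/74 = 55/111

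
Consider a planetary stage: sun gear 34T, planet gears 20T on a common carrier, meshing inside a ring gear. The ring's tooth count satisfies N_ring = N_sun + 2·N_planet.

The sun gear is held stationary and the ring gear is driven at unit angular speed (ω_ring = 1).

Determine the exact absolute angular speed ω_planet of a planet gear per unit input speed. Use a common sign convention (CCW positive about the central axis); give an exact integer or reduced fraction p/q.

37/20

N_ring = 34 + 2·20 = 74
34(ω_s−ω_c) = −74(ω_r−ω_c),  ω_s=0, ω_r=1
34(0−ω_c) = −74(1−ω_c)  ⇒  108ω_c = 74  ⇒  ω_c = 37/54
sun–planet: 34·(0−37/54) = −20·(ω_p−ω_c)  ⇒  ω_p−ω_c = −(34/20)·(-37/54) = 629/540
ω_p = 37/54 + 629/540 = 37/20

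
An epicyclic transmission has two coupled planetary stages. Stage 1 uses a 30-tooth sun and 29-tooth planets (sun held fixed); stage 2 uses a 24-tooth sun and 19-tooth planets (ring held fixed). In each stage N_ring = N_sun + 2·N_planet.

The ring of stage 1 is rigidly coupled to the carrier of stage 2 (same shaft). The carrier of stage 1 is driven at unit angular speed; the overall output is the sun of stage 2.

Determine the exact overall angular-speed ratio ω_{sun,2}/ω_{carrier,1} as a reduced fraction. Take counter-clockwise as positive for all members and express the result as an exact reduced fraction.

2537/528

Stage 1: N_ring = 30 + 2·29 = 88
Stage 1: 30(ω_s−ω_c) = −88(ω_r−ω_c),  ω_s=0, ω_c=1
Stage 1: ω_r = 1 − (30/88)(0−1) = 59/44
  ⇒ ω_r¹/ω_c¹ = 59/44
Stage 2: N_ring = 24 + 2·19 = 62
Stage 2: 24(ω_s−ω_c) = −62(ω_r−ω_c),  ω_r=0, ω_c=1
Stage 2: ω_s = 1 − (62/24)(0−1) = 43/12
  ⇒ ω_s²/ω_c² = 43/12
Coupling ω_c² = ω_r¹ ⇒ overall = 59/44 × 43/12 = 2537/528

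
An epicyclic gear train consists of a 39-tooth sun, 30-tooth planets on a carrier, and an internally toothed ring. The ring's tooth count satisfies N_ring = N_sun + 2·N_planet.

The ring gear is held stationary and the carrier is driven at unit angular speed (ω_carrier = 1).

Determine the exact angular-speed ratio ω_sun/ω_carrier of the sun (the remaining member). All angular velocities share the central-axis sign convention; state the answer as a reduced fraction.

N_ring = 39 + 2·30 = 99
39(ω_s−ω_c) = −99(ω_r−ω_c),  ω_r=0, ω_c=1
ω_s = 1 − (99/39)(0−1) = 46/13
ω_s/ω_c = 46/13

46/13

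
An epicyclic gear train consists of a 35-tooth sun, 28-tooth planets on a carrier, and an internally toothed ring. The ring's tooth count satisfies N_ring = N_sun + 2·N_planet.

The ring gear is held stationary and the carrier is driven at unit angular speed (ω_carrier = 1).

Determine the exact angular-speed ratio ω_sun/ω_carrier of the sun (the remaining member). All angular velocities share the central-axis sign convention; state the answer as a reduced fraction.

18/5

N_ring = 35 + 2·28 = 91
35(ω_s−ω_c) = −91(ω_r−ω_c),  ω_r=0, ω_c=1
ω_s = 1 − (91/35)(0−1) = 18/5
ω_s/ω_c = 18/5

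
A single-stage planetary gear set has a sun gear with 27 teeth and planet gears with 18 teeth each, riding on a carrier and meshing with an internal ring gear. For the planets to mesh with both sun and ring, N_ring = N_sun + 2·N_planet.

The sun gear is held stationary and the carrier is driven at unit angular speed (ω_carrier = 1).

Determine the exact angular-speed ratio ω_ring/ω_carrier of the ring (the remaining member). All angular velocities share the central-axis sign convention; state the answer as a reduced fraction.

N_ring = 27 + 2·18 = 63
27(ω_s−ω_c) = −63(ω_r−ω_c),  ω_s=0, ω_c=1
ω_r = 1 − (27/63)(0−1) = 10/7
ω_r/ω_c = 10/7

10/7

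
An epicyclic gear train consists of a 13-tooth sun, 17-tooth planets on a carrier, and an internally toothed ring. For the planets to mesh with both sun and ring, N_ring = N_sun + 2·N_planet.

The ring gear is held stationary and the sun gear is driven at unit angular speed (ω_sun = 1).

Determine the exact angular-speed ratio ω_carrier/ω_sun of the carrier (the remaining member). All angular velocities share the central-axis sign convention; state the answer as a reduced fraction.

N_ring = 13 + 2·17 = 47
13(ω_s−ω_c) = −47(ω_r−ω_c),  ω_r=0, ω_s=1
13(1−ω_c) = −47(0−ω_c)  ⇒  60ω_c = 13  ⇒  ω_c = 13/60
ω_c/ω_s = 13/60

13/60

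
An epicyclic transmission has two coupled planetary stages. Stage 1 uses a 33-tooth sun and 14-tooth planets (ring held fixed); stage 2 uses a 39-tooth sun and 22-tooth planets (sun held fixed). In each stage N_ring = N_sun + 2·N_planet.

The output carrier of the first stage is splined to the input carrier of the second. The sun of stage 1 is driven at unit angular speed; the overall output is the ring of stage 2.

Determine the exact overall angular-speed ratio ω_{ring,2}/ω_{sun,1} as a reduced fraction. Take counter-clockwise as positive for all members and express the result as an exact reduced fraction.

Stage 1: N_ring = 33 + 2·14 = 61
Stage 1: 33(ω_s−ω_c) = −61(ω_r−ω_c),  ω_r=0, ω_s=1
Stage 1: 33(1−ω_c) = −61(0−ω_c)  ⇒  94ω_c = 33  ⇒  ω_c = 33/94
  ⇒ ω_c¹/ω_s¹ = 33/94
Stage 2: N_ring = 39 + 2·22 = 83
Stage 2: 39(ω_s−ω_c) = −83(ω_r−ω_c),  ω_s=0, ω_c=1
Stage 2: ω_r = 1 − (39/83)(0−1) = 122/83
  ⇒ ω_r²/ω_c² = 122/83
Coupling ω_c² = ω_c¹ ⇒ overall = 33/94 × 122/83 = 2013/3901

2013/3901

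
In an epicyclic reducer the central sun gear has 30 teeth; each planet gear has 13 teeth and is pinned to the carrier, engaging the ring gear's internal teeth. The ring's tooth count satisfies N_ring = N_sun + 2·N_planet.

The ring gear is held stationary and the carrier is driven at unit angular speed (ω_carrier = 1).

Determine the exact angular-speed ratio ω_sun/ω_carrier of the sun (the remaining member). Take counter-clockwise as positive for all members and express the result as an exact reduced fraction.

43/15

N_ring = 30 + 2·13 = 56
30(ω_s−ω_c) = −56(ω_r−ω_c),  ω_r=0, ω_c=1
ω_s = 1 − (56/30)(0−1) = 43/15
ω_s/ω_c = 43/15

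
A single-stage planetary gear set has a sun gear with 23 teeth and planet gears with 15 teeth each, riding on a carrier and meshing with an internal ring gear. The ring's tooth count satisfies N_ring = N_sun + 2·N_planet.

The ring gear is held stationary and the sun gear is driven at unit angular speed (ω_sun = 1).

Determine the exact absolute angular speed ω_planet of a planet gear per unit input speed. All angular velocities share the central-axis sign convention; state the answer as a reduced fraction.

N_ring = 23 + 2·15 = 53
23(ω_s−ω_c) = −53(ω_r−ω_c),  ω_r=0, ω_s=1
23(1−ω_c) = −53(0−ω_c)  ⇒  76ω_c = 23  ⇒  ω_c = 23/76
sun–planet: 23·(1−23/76) = −15·(ω_p−ω_c)  ⇒  ω_p−ω_c = −(23/15)·(53/76) = -1219/1140
ω_p = 23/76 − 1219/1140 = -23/30

-23/30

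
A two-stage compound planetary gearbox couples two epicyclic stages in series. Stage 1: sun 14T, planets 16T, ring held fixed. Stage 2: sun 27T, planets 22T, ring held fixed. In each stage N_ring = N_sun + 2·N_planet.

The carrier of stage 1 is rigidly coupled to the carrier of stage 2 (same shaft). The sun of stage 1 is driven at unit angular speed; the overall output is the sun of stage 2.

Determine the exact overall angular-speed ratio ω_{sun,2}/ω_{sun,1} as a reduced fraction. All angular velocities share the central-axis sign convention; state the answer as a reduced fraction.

Stage 1: N_ring = 14 + 2·16 = 46
Stage 1: 14(ω_s−ω_c) = −46(ω_r−ω_c),  ω_r=0, ω_s=1
Stage 1: 14(1−ω_c) = −46(0−ω_c)  ⇒  60ω_c = 14  ⇒  ω_c = 7/30
  ⇒ ω_c¹/ω_s¹ = 7/30
Stage 2: N_ring = 27 + 2·22 = 71
Stage 2: 27(ω_s−ω_c) = −71(ω_r−ω_c),  ω_r=0, ω_c=1
Stage 2: ω_s = 1 − (71/27)(0−1) = 98/27
  ⇒ ω_s²/ω_c² = 98/27
Coupling ω_c² = ω_c¹ ⇒ overall = 7/30 × 98/27 = 343/405

343/405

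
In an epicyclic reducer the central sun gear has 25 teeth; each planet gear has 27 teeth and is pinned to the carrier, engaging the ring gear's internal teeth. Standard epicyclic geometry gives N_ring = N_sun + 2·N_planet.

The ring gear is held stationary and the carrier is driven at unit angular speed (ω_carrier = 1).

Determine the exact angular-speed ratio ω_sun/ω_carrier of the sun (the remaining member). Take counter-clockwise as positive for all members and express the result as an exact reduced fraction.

104/25

N_ring = 25 + 2·27 = 79
25(ω_s−ω_c) = −79(ω_r−ω_c),  ω_r=0, ω_c=1
ω_s = 1 − (79/25)(0−1) = 104/25
ω_s/ω_c = 104/25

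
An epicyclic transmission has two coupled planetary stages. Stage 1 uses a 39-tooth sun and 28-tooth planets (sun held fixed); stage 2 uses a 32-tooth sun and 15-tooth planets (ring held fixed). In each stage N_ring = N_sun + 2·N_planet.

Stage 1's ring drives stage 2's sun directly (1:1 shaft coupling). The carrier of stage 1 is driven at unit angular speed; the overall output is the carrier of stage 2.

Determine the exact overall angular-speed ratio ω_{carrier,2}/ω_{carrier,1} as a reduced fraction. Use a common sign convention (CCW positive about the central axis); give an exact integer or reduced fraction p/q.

2144/4465

Stage 1: N_ring = 39 + 2·28 = 95
Stage 1: 39(ω_s−ω_c) = −95(ω_r−ω_c),  ω_s=0, ω_c=1
Stage 1: ω_r = 1 − (39/95)(0−1) = 134/95
  ⇒ ω_r¹/ω_c¹ = 134/95
Stage 2: N_ring = 32 + 2·15 = 62
Stage 2: 32(ω_s−ω_c) = −62(ω_r−ω_c),  ω_r=0, ω_s=1
Stage 2: 32(1−ω_c) = −62(0−ω_c)  ⇒  94ω_c = 32  ⇒  ω_c = 16/47
  ⇒ ω_c²/ω_s² = 16/47
Coupling ω_s² = ω_r¹ ⇒ overall = 134/95 × 16/47 = 2144/4465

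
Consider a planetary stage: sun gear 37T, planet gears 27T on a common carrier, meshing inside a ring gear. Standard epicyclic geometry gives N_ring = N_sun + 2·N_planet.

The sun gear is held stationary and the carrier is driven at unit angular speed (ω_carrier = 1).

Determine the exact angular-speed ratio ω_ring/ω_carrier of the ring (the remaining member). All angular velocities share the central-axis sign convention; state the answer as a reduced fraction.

N_ring = 37 + 2·27 = 91
37(ω_s−ω_c) = −91(ω_r−ω_c),  ω_s=0, ω_c=1
ω_r = 1 − (37/91)(0−1) = 128/91
ω_r/ω_c = 128/91

128/91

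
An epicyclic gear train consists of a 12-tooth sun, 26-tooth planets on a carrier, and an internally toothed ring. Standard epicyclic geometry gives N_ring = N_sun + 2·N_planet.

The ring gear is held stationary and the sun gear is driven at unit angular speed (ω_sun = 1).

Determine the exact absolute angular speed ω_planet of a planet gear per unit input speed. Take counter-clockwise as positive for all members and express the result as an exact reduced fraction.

-3/13

N_ring = 12 + 2·26 = 64
12(ω_s−ω_c) = −64(ω_r−ω_c),  ω_r=0, ω_s=1
12(1−ω_c) = −64(0−ω_c)  ⇒  76ω_c = 12  ⇒  ω_c = 3/19
sun–planet: 12·(1−3/19) = −26·(ω_p−ω_c)  ⇒  ω_p−ω_c = −(12/26)·(16/19) = -96/247
ω_p = 3/19 − 96/247 = -3/13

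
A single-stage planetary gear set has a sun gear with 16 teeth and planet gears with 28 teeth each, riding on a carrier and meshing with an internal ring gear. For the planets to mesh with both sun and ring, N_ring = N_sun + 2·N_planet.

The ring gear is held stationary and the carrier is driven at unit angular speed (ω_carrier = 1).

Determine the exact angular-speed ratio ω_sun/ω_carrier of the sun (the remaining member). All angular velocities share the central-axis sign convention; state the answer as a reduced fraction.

N_ring = 16 + 2·28 = 72
16(ω_s−ω_c) = −72(ω_r−ω_c),  ω_r=0, ω_c=1
ω_s = 1 − (72/16)(0−1) = 11/2
ω_s/ω_c = 11/2

11/2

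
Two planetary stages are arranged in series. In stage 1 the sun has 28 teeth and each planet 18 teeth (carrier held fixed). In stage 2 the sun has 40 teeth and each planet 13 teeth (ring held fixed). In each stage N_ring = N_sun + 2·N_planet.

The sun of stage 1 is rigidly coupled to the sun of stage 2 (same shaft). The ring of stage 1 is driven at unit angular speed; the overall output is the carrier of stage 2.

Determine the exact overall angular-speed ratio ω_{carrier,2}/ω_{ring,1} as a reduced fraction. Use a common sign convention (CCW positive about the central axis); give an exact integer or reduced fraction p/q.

Stage 1: N_ring = 28 + 2·18 = 64
Stage 1: 28(ω_s−ω_c) = −64(ω_r−ω_c),  ω_c=0, ω_r=1
Stage 1: ω_s = 0 − (64/28)(1−0) = -16/7
  ⇒ ω_s¹/ω_r¹ = -16/7
Stage 2: N_ring = 40 + 2·13 = 66
Stage 2: 40(ω_s−ω_c) = −66(ω_r−ω_c),  ω_r=0, ω_s=1
Stage 2: 40(1−ω_c) = −66(0−ω_c)  ⇒  106ω_c = 40  ⇒  ω_c = 20/53
  ⇒ ω_c²/ω_s² = 20/53
Coupling ω_s² = ω_s¹ ⇒ overall = -16/7 × 20/53 = -320/371

-320/371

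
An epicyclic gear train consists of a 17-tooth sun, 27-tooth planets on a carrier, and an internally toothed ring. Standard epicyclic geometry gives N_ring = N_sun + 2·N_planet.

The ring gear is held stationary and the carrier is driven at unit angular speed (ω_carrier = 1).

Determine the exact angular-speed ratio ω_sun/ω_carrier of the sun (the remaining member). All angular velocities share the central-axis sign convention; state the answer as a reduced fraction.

N_ring = 17 + 2·27 = 71
17(ω_s−ω_c) = −71(ω_r−ω_c),  ω_r=0, ω_c=1
ω_s = 1 − (71/17)(0−1) = 88/17
ω_s/ω_c = 88/17

88/17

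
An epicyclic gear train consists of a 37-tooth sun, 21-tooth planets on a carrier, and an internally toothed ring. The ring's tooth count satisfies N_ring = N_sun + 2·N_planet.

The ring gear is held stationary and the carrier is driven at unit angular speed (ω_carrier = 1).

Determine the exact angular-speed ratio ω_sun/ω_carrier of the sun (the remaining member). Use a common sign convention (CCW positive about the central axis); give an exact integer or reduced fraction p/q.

116/37

N_ring = 37 + 2·21 = 79
37(ω_s−ω_c) = −79(ω_r−ω_c),  ω_r=0, ω_c=1
ω_s = 1 − (79/37)(0−1) = 116/37
ω_s/ω_c = 116/37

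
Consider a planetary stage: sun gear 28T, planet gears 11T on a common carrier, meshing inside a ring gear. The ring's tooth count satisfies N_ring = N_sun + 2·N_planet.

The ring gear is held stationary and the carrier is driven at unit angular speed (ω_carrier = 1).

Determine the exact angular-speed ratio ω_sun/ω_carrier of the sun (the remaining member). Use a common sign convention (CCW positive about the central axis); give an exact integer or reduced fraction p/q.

39/14

N_ring = 28 + 2·11 = 50
28(ω_s−ω_c) = −50(ω_r−ω_c),  ω_r=0, ω_c=1
ω_s = 1 − (50/28)(0−1) = 39/14
ω_s/ω_c = 39/14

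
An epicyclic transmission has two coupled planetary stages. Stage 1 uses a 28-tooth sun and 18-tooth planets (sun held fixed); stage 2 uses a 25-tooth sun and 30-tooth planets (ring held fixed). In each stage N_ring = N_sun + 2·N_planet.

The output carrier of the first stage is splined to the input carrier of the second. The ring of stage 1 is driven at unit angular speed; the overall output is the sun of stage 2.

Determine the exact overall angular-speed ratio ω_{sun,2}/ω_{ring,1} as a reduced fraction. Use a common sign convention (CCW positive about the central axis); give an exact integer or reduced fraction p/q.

352/115

Stage 1: N_ring = 28 + 2·18 = 64
Stage 1: 28(ω_s−ω_c) = −64(ω_r−ω_c),  ω_s=0, ω_r=1
Stage 1: 28(0−ω_c) = −64(1−ω_c)  ⇒  92ω_c = 64  ⇒  ω_c = 16/23
  ⇒ ω_c¹/ω_r¹ = 16/23
Stage 2: N_ring = 25 + 2·30 = 85
Stage 2: 25(ω_s−ω_c) = −85(ω_r−ω_c),  ω_r=0, ω_c=1
Stage 2: ω_s = 1 − (85/25)(0−1) = 22/5
  ⇒ ω_s²/ω_c² = 22/5
Coupling ω_c² = ω_c¹ ⇒ overall = 16/23 × 22/5 = 352/115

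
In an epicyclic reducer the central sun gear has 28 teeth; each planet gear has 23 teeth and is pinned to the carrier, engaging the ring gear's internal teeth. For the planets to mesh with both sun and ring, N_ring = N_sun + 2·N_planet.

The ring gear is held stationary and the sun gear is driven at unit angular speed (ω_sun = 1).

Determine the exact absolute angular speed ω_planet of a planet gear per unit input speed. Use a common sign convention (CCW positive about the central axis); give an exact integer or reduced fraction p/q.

N_ring = 28 + 2·23 = 74
28(ω_s−ω_c) = −74(ω_r−ω_c),  ω_r=0, ω_s=1
28(1−ω_c) = −74(0−ω_c)  ⇒  102ω_c = 28  ⇒  ω_c = 14/51
sun–planet: 28·(1−14/51) = −23·(ω_p−ω_c)  ⇒  ω_p−ω_c = −(28/23)·(37/51) = -1036/1173
ω_p = 14/51 − 1036/1173 = -14/23

-14/23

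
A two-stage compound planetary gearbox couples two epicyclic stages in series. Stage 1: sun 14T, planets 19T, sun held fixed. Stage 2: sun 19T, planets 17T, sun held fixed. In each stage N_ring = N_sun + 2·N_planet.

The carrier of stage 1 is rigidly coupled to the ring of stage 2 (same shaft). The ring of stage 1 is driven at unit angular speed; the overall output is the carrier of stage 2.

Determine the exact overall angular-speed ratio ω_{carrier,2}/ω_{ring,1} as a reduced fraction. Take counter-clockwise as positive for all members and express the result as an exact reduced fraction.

689/1188

Stage 1: N_ring = 14 + 2·19 = 52
Stage 1: 14(ω_s−ω_c) = −52(ω_r−ω_c),  ω_s=0, ω_r=1
Stage 1: 14(0−ω_c) = −52(1−ω_c)  ⇒  66ω_c = 52  ⇒  ω_c = 26/33
  ⇒ ω_c¹/ω_r¹ = 26/33
Stage 2: N_ring = 19 + 2·17 = 53
Stage 2: 19(ω_s−ω_c) = −53(ω_r−ω_c),  ω_s=0, ω_r=1
Stage 2: 19(0−ω_c) = −53(1−ω_c)  ⇒  72ω_c = 53  ⇒  ω_c = 53/72
  ⇒ ω_c²/ω_r² = 53/72
Coupling ω_r² = ω_c¹ ⇒ overall = 26/33 × 53/72 = 689/1188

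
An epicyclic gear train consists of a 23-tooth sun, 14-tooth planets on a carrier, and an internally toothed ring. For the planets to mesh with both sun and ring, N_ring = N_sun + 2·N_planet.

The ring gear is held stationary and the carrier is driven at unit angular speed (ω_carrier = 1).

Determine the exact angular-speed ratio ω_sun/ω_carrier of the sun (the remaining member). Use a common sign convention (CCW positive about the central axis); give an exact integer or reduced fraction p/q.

N_ring = 23 + 2·14 = 51
23(ω_s−ω_c) = −51(ω_r−ω_c),  ω_r=0, ω_c=1
ω_s = 1 − (51/23)(0−1) = 74/23
ω_s/ω_c = 74/23

74/23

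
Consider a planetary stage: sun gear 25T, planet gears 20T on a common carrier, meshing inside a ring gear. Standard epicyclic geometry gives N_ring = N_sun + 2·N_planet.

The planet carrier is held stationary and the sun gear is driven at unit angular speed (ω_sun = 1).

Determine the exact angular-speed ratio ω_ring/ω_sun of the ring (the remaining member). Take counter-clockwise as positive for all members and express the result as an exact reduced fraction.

N_ring = 25 + 2·20 = 65
25(ω_s−ω_c) = −65(ω_r−ω_c),  ω_c=0, ω_s=1
ω_r = 0 − (25/65)(1−0) = -5/13
ω_r/ω_s = -5/13

-5/13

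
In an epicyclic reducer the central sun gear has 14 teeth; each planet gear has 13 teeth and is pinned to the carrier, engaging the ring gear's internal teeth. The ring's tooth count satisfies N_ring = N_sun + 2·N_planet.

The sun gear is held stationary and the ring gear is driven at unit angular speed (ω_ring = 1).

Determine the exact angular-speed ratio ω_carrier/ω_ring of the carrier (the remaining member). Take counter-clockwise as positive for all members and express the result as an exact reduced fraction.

N_ring = 14 + 2·13 = 40
14(ω_s−ω_c) = −40(ω_r−ω_c),  ω_s=0, ω_r=1
14(0−ω_c) = −40(1−ω_c)  ⇒  54ω_c = 40  ⇒  ω_c = 20/27
ω_c/ω_r = 20/27

20/27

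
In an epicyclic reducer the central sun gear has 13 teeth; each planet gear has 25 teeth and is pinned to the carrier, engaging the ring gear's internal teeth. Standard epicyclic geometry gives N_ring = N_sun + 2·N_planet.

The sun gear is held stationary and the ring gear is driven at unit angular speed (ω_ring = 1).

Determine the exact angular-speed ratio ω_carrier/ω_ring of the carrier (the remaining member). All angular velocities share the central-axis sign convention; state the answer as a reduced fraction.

63/76

N_ring = 13 + 2·25 = 63
13(ω_s−ω_c) = −63(ω_r−ω_c),  ω_s=0, ω_r=1
13(0−ω_c) = −63(1−ω_c)  ⇒  76ω_c = 63  ⇒  ω_c = 63/76
ω_c/ω_r = 63/76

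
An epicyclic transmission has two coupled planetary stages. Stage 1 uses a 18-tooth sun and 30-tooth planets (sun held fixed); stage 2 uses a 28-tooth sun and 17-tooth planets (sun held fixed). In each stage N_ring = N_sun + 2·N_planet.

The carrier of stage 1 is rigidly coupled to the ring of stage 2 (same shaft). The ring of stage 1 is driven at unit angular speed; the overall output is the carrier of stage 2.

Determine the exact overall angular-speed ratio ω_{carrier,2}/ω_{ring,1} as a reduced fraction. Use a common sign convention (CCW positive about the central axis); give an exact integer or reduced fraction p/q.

403/720

Stage 1: N_ring = 18 + 2·30 = 78
Stage 1: 18(ω_s−ω_c) = −78(ω_r−ω_c),  ω_s=0, ω_r=1
Stage 1: 18(0−ω_c) = −78(1−ω_c)  ⇒  96ω_c = 78  ⇒  ω_c = 13/16
  ⇒ ω_c¹/ω_r¹ = 13/16
Stage 2: N_ring = 28 + 2·17 = 62
Stage 2: 28(ω_s−ω_c) = −62(ω_r−ω_c),  ω_s=0, ω_r=1
Stage 2: 28(0−ω_c) = −62(1−ω_c)  ⇒  90ω_c = 62  ⇒  ω_c = 31/45
  ⇒ ω_c²/ω_r² = 31/45
Coupling ω_r² = ω_c¹ ⇒ overall = 13/16 × 31/45 = 403/720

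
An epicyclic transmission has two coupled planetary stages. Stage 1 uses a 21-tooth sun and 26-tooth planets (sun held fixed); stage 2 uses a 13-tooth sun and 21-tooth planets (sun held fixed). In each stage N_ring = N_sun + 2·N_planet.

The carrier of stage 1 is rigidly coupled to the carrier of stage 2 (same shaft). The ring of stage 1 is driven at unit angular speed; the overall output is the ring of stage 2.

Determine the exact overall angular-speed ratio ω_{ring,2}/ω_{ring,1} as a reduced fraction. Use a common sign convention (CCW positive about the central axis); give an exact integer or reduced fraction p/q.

2482/2585

Stage 1: N_ring = 21 + 2·26 = 73
Stage 1: 21(ω_s−ω_c) = −73(ω_r−ω_c),  ω_s=0, ω_r=1
Stage 1: 21(0−ω_c) = −73(1−ω_c)  ⇒  94ω_c = 73  ⇒  ω_c = 73/94
  ⇒ ω_c¹/ω_r¹ = 73/94
Stage 2: N_ring = 13 + 2·21 = 55
Stage 2: 13(ω_s−ω_c) = −55(ω_r−ω_c),  ω_s=0, ω_c=1
Stage 2: ω_r = 1 − (13/55)(0−1) = 68/55
  ⇒ ω_r²/ω_c² = 68/55
Coupling ω_c² = ω_c¹ ⇒ overall = 73/94 × 68/55 = 2482/2585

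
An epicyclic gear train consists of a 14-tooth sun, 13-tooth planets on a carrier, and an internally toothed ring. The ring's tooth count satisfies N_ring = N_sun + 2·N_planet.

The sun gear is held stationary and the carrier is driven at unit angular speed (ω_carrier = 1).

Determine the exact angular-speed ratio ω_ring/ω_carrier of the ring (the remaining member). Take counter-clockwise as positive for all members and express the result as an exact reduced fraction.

27/20

N_ring = 14 + 2·13 = 40
14(ω_s−ω_c) = −40(ω_r−ω_c),  ω_s=0, ω_c=1
ω_r = 1 − (14/40)(0−1) = 27/20
ω_r/ω_c = 27/20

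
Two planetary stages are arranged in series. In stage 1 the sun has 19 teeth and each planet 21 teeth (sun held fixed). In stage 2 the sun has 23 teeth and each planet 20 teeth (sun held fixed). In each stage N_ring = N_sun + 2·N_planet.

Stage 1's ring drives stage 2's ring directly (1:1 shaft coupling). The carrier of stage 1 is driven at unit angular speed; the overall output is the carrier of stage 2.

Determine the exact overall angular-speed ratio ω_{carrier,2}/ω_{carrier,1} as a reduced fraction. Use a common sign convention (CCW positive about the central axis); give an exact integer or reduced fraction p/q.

Stage 1: N_ring = 19 + 2·21 = 61
Stage 1: 19(ω_s−ω_c) = −61(ω_r−ω_c),  ω_s=0, ω_c=1
Stage 1: ω_r = 1 − (19/61)(0−1) = 80/61
  ⇒ ω_r¹/ω_c¹ = 80/61
Stage 2: N_ring = 23 + 2·20 = 63
Stage 2: 23(ω_s−ω_c) = −63(ω_r−ω_c),  ω_s=0, ω_r=1
Stage 2: 23(0−ω_c) = −63(1−ω_c)  ⇒  86ω_c = 63  ⇒  ω_c = 63/86
  ⇒ ω_c²/ω_r² = 63/86
Coupling ω_r² = ω_r¹ ⇒ overall = 80/61 × 63/86 = 2520/2623

2520/2623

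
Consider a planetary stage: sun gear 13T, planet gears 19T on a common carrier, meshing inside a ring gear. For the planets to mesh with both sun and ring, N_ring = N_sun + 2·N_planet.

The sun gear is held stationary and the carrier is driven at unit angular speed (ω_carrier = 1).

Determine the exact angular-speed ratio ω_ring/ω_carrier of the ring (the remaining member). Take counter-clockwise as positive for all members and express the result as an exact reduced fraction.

64/51

N_ring = 13 + 2·19 = 51
13(ω_s−ω_c) = −51(ω_r−ω_c),  ω_s=0, ω_c=1
ω_r = 1 − (13/51)(0−1) = 64/51
ω_r/ω_c = 64/51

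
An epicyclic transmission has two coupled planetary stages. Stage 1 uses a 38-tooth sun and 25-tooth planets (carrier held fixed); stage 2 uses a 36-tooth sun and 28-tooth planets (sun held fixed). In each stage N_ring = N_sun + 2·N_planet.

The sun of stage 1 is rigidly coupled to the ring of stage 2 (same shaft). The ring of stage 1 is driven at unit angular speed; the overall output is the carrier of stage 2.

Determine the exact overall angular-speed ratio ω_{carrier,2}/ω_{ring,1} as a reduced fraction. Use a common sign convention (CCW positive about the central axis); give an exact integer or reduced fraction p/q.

-253/152

Stage 1: N_ring = 38 + 2·25 = 88
Stage 1: 38(ω_s−ω_c) = −88(ω_r−ω_c),  ω_c=0, ω_r=1
Stage 1: ω_s = 0 − (88/38)(1−0) = -44/19
  ⇒ ω_s¹/ω_r¹ = -44/19
Stage 2: N_ring = 36 + 2·28 = 92
Stage 2: 36(ω_s−ω_c) = −92(ω_r−ω_c),  ω_s=0, ω_r=1
Stage 2: 36(0−ω_c) = −92(1−ω_c)  ⇒  128ω_c = 92  ⇒  ω_c = 23/32
  ⇒ ω_c²/ω_r² = 23/32
Coupling ω_r² = ω_s¹ ⇒ overall = -44/19 × 23/32 = -253/152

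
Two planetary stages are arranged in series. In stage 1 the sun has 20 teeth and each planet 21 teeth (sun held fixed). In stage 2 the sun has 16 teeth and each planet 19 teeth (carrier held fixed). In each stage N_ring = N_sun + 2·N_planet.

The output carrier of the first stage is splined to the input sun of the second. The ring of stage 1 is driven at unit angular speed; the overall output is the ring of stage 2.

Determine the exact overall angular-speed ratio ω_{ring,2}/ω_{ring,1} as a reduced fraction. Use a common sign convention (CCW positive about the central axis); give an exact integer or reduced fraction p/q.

-248/1107

Stage 1: N_ring = 20 + 2·21 = 62
Stage 1: 20(ω_s−ω_c) = −62(ω_r−ω_c),  ω_s=0, ω_r=1
Stage 1: 20(0−ω_c) = −62(1−ω_c)  ⇒  82ω_c = 62  ⇒  ω_c = 31/41
  ⇒ ω_c¹/ω_r¹ = 31/41
Stage 2: N_ring = 16 + 2·19 = 54
Stage 2: 16(ω_s−ω_c) = −54(ω_r−ω_c),  ω_c=0, ω_s=1
Stage 2: ω_r = 0 − (16/54)(1−0) = -8/27
  ⇒ ω_r²/ω_s² = -8/27
Coupling ω_s² = ω_c¹ ⇒ overall = 31/41 × -8/27 = -248/1107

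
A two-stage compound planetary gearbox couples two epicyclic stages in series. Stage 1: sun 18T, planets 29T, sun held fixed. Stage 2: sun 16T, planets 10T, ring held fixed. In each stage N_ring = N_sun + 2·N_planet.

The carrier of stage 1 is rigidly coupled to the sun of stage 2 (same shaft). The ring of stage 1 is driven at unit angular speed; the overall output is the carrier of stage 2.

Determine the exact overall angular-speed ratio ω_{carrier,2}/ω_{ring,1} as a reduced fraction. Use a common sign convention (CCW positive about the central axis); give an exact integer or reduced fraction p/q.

Stage 1: N_ring = 18 + 2·29 = 76
Stage 1: 18(ω_s−ω_c) = −76(ω_r−ω_c),  ω_s=0, ω_r=1
Stage 1: 18(0−ω_c) = −76(1−ω_c)  ⇒  94ω_c = 76  ⇒  ω_c = 38/47
  ⇒ ω_c¹/ω_r¹ = 38/47
Stage 2: N_ring = 16 + 2·10 = 36
Stage 2: 16(ω_s−ω_c) = −36(ω_r−ω_c),  ω_r=0, ω_s=1
Stage 2: 16(1−ω_c) = −36(0−ω_c)  ⇒  52ω_c = 16  ⇒  ω_c = 4/13
  ⇒ ω_c²/ω_s² = 4/13
Coupling ω_s² = ω_c¹ ⇒ overall = 38/47 × 4/13 = 152/611

152/611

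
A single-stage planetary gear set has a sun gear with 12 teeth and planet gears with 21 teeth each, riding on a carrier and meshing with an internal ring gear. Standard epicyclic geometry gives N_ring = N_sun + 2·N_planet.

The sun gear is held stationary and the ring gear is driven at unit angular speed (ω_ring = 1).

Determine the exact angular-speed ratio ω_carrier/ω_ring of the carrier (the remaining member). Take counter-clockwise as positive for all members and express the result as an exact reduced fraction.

N_ring = 12 + 2·21 = 54
12(ω_s−ω_c) = −54(ω_r−ω_c),  ω_s=0, ω_r=1
12(0−ω_c) = −54(1−ω_c)  ⇒  66ω_c = 54  ⇒  ω_c = 9/11
ω_c/ω_r = 9/11

9/11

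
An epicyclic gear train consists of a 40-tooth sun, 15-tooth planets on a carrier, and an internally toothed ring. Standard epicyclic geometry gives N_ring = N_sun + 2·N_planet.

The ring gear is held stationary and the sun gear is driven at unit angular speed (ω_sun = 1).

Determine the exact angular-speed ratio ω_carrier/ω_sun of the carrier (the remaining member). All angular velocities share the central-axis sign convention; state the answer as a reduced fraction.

4/11

N_ring = 40 + 2·15 = 70
40(ω_s−ω_c) = −70(ω_r−ω_c),  ω_r=0, ω_s=1
40(1−ω_c) = −70(0−ω_c)  ⇒  110ω_c = 40  ⇒  ω_c = 4/11
ω_c/ω_s = 4/11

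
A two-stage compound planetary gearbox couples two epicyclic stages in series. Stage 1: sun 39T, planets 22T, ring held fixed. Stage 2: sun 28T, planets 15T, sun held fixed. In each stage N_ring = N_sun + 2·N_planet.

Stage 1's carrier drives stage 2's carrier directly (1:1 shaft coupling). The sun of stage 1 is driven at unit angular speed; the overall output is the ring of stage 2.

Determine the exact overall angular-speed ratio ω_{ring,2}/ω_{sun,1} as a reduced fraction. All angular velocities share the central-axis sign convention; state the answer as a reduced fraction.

Stage 1: N_ring = 39 + 2·22 = 83
Stage 1: 39(ω_s−ω_c) = −83(ω_r−ω_c),  ω_r=0, ω_s=1
Stage 1: 39(1−ω_c) = −83(0−ω_c)  ⇒  122ω_c = 39  ⇒  ω_c = 39/122
  ⇒ ω_c¹/ω_s¹ = 39/122
Stage 2: N_ring = 28 + 2·15 = 58
Stage 2: 28(ω_s−ω_c) = −58(ω_r−ω_c),  ω_s=0, ω_c=1
Stage 2: ω_r = 1 − (28/58)(0−1) = 43/29
  ⇒ ω_r²/ω_c² = 43/29
Coupling ω_c² = ω_c¹ ⇒ overall = 39/122 × 43/29 = 1677/3538

1677/3538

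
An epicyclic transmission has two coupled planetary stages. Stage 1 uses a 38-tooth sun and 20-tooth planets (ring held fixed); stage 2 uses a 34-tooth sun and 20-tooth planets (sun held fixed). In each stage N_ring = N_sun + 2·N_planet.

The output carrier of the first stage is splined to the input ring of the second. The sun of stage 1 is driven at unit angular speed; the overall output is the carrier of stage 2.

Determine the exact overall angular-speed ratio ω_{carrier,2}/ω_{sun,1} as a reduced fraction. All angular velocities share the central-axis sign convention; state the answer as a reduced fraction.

703/3132

Stage 1: N_ring = 38 + 2·20 = 78
Stage 1: 38(ω_s−ω_c) = −78(ω_r−ω_c),  ω_r=0, ω_s=1
Stage 1: 38(1−ω_c) = −78(0−ω_c)  ⇒  116ω_c = 38  ⇒  ω_c = 19/58
  ⇒ ω_c¹/ω_s¹ = 19/58
Stage 2: N_ring = 34 + 2·20 = 74
Stage 2: 34(ω_s−ω_c) = −74(ω_r−ω_c),  ω_s=0, ω_r=1
Stage 2: 34(0−ω_c) = −74(1−ω_c)  ⇒  108ω_c = 74  ⇒  ω_c = 37/54
  ⇒ ω_c²/ω_r² = 37/54
Coupling ω_r² = ω_c¹ ⇒ overall = 19/58 × 37/54 = 703/3132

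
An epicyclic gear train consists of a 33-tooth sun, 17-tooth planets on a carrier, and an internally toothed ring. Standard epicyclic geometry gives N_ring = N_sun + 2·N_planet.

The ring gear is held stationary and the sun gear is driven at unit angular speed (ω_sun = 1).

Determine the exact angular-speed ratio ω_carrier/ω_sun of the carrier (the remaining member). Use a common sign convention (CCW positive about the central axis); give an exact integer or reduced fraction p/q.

33/100

N_ring = 33 + 2·17 = 67
33(ω_s−ω_c) = −67(ω_r−ω_c),  ω_r=0, ω_s=1
33(1−ω_c) = −67(0−ω_c)  ⇒  100ω_c = 33  ⇒  ω_c = 33/100
ω_c/ω_s = 33/100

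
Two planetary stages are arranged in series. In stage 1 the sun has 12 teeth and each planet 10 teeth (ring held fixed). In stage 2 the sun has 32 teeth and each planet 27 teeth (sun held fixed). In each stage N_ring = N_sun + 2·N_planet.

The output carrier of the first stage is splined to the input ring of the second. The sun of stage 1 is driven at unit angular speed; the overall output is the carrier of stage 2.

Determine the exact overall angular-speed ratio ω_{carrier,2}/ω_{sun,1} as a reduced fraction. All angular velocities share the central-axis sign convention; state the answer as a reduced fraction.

129/649

Stage 1: N_ring = 12 + 2·10 = 32
Stage 1: 12(ω_s−ω_c) = −32(ω_r−ω_c),  ω_r=0, ω_s=1
Stage 1: 12(1−ω_c) = −32(0−ω_c)  ⇒  44ω_c = 12  ⇒  ω_c = 3/11
  ⇒ ω_c¹/ω_s¹ = 3/11
Stage 2: N_ring = 32 + 2·27 = 86
Stage 2: 32(ω_s−ω_c) = −86(ω_r−ω_c),  ω_s=0, ω_r=1
Stage 2: 32(0−ω_c) = −86(1−ω_c)  ⇒  118ω_c = 86  ⇒  ω_c = 43/59
  ⇒ ω_c²/ω_r² = 43/59
Coupling ω_r² = ω_c¹ ⇒ overall = 3/11 × 43/59 = 129/649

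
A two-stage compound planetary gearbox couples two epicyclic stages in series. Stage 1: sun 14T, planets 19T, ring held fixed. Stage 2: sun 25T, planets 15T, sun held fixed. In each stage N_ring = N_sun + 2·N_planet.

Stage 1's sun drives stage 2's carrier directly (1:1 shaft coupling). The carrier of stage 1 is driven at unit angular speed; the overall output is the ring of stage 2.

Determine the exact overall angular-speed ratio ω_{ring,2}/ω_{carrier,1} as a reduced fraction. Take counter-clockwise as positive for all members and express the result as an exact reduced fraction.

48/7

Stage 1: N_ring = 14 + 2·19 = 52
Stage 1: 14(ω_s−ω_c) = −52(ω_r−ω_c),  ω_r=0, ω_c=1
Stage 1: ω_s = 1 − (52/14)(0−1) = 33/7
  ⇒ ω_s¹/ω_c¹ = 33/7
Stage 2: N_ring = 25 + 2·15 = 55
Stage 2: 25(ω_s−ω_c) = −55(ω_r−ω_c),  ω_s=0, ω_c=1
Stage 2: ω_r = 1 − (25/55)(0−1) = 16/11
  ⇒ ω_r²/ω_c² = 16/11
Coupling ω_c² = ω_s¹ ⇒ overall = 33/7 × 16/11 = 48/7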